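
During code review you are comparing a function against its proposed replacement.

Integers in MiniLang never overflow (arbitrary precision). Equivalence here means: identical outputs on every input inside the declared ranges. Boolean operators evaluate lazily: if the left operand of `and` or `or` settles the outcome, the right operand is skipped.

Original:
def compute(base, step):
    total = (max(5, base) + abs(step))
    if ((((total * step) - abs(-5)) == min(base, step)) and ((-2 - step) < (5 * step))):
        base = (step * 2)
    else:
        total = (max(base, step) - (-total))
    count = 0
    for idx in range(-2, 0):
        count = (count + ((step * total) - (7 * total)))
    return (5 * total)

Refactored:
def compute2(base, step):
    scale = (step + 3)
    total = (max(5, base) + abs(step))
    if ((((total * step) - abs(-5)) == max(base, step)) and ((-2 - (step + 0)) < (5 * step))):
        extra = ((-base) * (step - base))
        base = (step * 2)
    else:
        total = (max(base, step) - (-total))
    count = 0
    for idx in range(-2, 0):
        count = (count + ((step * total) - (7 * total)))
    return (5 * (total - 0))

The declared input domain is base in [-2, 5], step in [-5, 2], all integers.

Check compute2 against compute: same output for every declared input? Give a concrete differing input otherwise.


There is a counterexample at base=-2, step=1: 35 on one side, 30 on the other.
compute: total = 6; ((((total * step) - abs(-5)) == min(base, step)) and ((-2 - step) < (5 * step))) -> false; total = 7; count = 0; [idx=-2]; count = -42; [idx=-1]; count = -84; return 35
compute2: scale = 4; total = 6; ((((total * step) - abs(-5)) == max(base, step)) and ((-2 - (step + 0)) < (5 * step))) -> true; extra = 6; base = 2; count = 0; [idx=-2]; count = -36; [idx=-1]; count = -72; return 30
verdict: not equivalent; witness: base=-2, step=1


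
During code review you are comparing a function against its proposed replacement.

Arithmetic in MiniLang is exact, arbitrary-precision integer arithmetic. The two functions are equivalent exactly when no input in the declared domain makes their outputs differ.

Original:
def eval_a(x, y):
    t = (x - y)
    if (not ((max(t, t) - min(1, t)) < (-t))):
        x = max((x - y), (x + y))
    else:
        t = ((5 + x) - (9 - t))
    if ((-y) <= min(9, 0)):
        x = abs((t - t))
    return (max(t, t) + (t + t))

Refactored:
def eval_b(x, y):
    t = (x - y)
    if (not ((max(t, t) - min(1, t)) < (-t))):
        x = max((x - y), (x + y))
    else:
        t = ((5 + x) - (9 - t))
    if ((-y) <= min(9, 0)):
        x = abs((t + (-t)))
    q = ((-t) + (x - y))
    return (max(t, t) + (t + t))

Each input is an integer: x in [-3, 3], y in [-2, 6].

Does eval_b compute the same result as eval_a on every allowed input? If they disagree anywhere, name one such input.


Equivalent — the differences include local variable names differ; also arithmetic usage differs; also statement counts differ, yet no declared input distinguishes the two.
One worked example (x=-1, y=5) — eval_a: t becomes -6; next (not ((max(t, t) - min(1, t)) < (-t))) evaluates to false; next t becomes -11; next ((-y) <= min(9, 0)) evaluates to true; next x becomes 0; next final value -33; eval_b: t becomes -6; next (not ((max(t, t) - min(1, t)) < (-t))) evaluates to false; next t becomes -11; next ((-y) <= min(9, 0)) evaluates to true; next x becomes 0; next q becomes 6; next final value -33; agreement on -33.
Sweeping the whole domain (63 inputs) finds no disagreement.
verdict: equivalent


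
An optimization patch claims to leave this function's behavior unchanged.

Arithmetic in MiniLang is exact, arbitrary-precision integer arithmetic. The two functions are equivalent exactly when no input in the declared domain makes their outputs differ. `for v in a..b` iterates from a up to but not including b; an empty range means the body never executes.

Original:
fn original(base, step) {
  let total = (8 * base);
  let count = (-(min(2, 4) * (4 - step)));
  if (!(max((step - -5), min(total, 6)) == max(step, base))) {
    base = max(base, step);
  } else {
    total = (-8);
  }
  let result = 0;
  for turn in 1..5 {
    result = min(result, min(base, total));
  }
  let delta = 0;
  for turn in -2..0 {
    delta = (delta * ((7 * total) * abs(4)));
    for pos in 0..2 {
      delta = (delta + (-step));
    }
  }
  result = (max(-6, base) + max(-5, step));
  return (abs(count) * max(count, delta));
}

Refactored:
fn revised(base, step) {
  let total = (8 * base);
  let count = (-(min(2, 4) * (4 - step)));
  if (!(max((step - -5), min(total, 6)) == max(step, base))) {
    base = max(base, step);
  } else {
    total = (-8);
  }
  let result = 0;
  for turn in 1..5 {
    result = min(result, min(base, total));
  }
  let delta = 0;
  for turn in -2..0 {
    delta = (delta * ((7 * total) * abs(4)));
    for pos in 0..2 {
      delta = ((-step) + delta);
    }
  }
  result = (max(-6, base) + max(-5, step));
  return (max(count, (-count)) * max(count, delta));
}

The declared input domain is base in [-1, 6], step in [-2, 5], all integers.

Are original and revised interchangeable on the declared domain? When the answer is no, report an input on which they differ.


Side by side, the visible changes include: min/max/abs usage differs.
Tracing base=1, step=-2: original: total = 8; count = -12; (!(max((step - -5), min(total, 6)) == max(step, base))) -> true; base = 1; result = 0; [turn=1]; result = 0; [turn=2]; result = 0; [turn=3]; result = 0; [turn=4]; result = 0; delta = 0; [turn=-2]; delta = 0; [pos=0]; delta = 2; [pos=1]; delta = 4; [turn=-1]; delta = 896; [pos=0]; delta = 898; [pos=1]; delta = 900; result = -1; return 10800 | revised: total = 8; count = -12; (!(max((step - -5), min(total, 6)) == max(step, base))) -> true; base = 1; result = 0; [turn=1]; result = 0; [turn=2]; result = 0; [turn=3]; result = 0; [turn=4]; result = 0; delta = 0; [turn=-2]; delta = 0; [pos=0]; delta = 2; [pos=1]; delta = 4; [turn=-1]; delta = 896; [pos=0]; delta = 898; [pos=1]; delta = 900; result = -1; return 10800 — matching result 10800.
Checked all 64 inputs in the declared domain: the outputs agree on every one.
verdict: equivalent


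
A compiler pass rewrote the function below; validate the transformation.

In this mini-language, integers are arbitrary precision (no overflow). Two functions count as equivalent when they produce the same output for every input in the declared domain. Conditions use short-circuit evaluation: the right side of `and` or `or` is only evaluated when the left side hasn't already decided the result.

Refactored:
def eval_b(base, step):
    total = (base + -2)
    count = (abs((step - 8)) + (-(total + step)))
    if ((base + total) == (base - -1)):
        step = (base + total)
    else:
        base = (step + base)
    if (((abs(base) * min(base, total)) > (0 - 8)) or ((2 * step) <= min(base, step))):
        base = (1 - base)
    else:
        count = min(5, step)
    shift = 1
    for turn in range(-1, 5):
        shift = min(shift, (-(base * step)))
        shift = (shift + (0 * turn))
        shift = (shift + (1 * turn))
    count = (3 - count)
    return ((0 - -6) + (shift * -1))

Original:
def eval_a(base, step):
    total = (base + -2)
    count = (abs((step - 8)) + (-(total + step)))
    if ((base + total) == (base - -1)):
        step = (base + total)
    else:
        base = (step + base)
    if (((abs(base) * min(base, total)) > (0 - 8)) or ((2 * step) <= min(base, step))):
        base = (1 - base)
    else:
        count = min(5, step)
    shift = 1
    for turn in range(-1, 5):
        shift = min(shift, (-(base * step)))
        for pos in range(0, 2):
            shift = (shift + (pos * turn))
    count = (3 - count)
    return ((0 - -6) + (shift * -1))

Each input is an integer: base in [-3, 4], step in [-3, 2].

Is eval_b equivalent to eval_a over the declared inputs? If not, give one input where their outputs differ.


Reading the diff, among the changes: arithmetic usage differs, and loop structure differs, and constant usage differs, and local variable names differ.
Spot check at base=4, step=0 — eval_a: total := 2 | count := 6 | ((base + total) == (base - -1)): false | base := 4 | (((abs(base) * min(base, total)) > (0 - 8)) or ((2 * step) <= min(base, step))): true | base := -3 | shift := 1 | iter turn=-1: | shift := 0 | iter pos=0: | shift := 0 | iter pos=1: | shift := -1 | iter turn=0: | shift := -1 | iter pos=0: | shift := -1 | iter pos=1: | shift := -1 | iter turn=1: | shift := -1 | iter pos=0: | shift := -1 | iter pos=1: | shift := 0 | iter turn=2: | shift := 0 | iter pos=0: | shift := 0 | iter pos=1: | shift := 2 | iter turn=3: | shift := 0 | iter pos=0: | shift := 0 | iter pos=1: | shift := 3 | iter turn=4: | shift := 0 | iter pos=0: | shift := 0 | iter pos=1: | shift := 4 | count := -3 | result 2. eval_b: total := 2 | count := 6 | ((base + total) == (base - -1)): false | base := 4 | (((abs(base) * min(base, total)) > (0 - 8)) or ((2 * step) <= min(base, step))): true | base := -3 | shift := 1 | iter turn=-1: | shift := 0 | shift := 0 | shift := -1 | iter turn=0: | shift := -1 | shift := -1 | shift := -1 | iter turn=1: | shift := -1 | shift := -1 | shift := 0 | iter turn=2: | shift := 0 | shift := 0 | shift := 2 | iter turn=3: | shift := 0 | shift := 0 | shift := 3 | iter turn=4: | shift := 0 | shift := 0 | shift := 4 | count := -3 | result 2. Both give 2.
Across all 48 domain points the two functions coincide.
verdict: equivalent


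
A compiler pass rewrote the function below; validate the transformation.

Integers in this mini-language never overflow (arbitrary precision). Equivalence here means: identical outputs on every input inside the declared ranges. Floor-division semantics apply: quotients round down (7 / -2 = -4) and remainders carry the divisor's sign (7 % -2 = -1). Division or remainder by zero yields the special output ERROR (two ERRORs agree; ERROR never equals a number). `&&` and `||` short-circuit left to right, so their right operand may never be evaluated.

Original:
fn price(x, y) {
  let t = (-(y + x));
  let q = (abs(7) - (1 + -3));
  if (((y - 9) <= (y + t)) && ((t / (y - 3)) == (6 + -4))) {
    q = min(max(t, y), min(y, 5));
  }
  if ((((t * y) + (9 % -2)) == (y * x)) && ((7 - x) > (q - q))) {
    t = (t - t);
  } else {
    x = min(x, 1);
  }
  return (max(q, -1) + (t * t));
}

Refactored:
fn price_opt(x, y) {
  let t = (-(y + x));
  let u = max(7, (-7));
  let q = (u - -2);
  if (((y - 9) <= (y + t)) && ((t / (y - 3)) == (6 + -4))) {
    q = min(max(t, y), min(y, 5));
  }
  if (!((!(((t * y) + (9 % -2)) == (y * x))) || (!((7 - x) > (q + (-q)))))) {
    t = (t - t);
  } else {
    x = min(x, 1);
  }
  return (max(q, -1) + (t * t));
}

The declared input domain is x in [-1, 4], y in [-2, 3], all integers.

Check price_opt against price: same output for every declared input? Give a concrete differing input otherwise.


Side by side, the visible changes include: boolean connective usage differs; also constant usage differs; also arithmetic usage differs; also min/max/abs usage differs; also local variable names differ; also statement counts differ.
Tracing x=2, y=2: price: t becomes -4; next q becomes 9; next (((y - 9) <= (y + t)) && ((t / (y - 3)) == (6 + -4))) evaluates to false; next ((((t * y) + (9 % -2)) == (y * x)) && ((7 - x) > (q - q))) evaluates to false; next x becomes 1; next final value 25 | price_opt: t becomes -4; next u becomes 7; next q becomes 9; next (((y - 9) <= (y + t)) && ((t / (y - 3)) == (6 + -4))) evaluates to false; next (!((!(((t * y) + (9 % -2)) == (y * x))) || (!((7 - x) > (q + (-q)))))) evaluates to false; next x becomes 1; next final value 25 — matching result 25.
Sweeping the whole domain (36 inputs) finds no disagreement.
verdict: equivalent


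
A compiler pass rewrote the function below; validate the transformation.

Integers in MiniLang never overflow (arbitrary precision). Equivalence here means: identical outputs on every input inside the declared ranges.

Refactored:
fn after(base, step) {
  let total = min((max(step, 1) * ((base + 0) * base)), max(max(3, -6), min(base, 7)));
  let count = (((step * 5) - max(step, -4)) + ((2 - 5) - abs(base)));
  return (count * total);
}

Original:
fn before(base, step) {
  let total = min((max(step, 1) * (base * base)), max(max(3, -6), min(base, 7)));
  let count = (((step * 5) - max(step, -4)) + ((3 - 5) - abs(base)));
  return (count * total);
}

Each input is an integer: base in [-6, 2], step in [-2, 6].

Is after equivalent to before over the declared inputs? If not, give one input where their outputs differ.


The rewrite breaks on base=-6, step=-2, where the results are -48 and -51.
before: total = 3; count = -16; return -48
after: total = 3; count = -17; return -51
verdict: not equivalent; witness: base=-6, step=-2


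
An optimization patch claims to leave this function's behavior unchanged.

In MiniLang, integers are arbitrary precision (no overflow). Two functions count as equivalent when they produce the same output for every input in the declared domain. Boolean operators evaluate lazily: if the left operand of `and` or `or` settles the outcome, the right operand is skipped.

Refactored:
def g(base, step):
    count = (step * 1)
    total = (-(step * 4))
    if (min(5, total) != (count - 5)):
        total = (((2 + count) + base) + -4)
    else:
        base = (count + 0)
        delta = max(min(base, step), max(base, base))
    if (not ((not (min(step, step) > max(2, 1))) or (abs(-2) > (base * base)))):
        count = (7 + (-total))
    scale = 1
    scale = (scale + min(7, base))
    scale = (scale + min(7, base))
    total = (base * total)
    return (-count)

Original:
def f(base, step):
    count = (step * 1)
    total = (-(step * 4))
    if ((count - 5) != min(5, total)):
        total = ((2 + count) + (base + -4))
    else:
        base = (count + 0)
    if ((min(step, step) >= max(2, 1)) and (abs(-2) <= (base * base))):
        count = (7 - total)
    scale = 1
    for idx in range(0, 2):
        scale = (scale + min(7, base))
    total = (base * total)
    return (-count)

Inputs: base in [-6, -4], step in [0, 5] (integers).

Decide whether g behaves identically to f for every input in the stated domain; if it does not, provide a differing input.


Not equivalent: base=-6, step=2 separates them (-13 vs -2).
f: count becomes 2; next total becomes -8; next ((count - 5) != min(5, total)) evaluates to true; next total becomes -6; next ((min(step, step) >= max(2, 1)) and (abs(-2) <= (base * base))) evaluates to true; next count becomes 13; next scale becomes 1; next at idx=0:; next scale becomes -5; next at idx=1:; next scale becomes -11; next total becomes 36; next final value -13
g: count becomes 2; next total becomes -8; next (min(5, total) != (count - 5)) evaluates to true; next total becomes -6; next (not ((not (min(step, step) > max(2, 1))) or (abs(-2) > (base * base)))) evaluates to false; next scale becomes 1; next scale becomes -5; next scale becomes -11; next total becomes 36; next final value -2
verdict: not equivalent; witness: base=-6, step=2


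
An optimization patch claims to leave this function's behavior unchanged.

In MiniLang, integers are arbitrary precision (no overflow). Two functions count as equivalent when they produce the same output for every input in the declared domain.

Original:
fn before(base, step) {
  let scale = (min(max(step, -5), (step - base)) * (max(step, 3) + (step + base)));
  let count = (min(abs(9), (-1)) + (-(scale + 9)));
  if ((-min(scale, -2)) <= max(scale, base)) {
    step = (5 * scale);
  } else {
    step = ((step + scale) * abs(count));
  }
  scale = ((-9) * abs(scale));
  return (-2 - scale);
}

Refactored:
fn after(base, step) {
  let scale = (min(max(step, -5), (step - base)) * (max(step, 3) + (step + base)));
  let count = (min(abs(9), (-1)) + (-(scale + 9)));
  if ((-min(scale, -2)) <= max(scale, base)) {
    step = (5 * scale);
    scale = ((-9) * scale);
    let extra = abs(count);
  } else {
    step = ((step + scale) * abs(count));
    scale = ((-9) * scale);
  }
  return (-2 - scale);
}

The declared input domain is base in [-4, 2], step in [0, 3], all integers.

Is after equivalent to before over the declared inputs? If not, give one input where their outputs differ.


These are not equivalent — on base=1, step=0 the outputs split (34 vs -38).
before: scale := -4 | count := -6 | ((-min(scale, -2)) <= max(scale, base)): false | step := -24 | scale := -36 | result 34
after: scale := -4 | count := -6 | ((-min(scale, -2)) <= max(scale, base)): false | step := -24 | scale := 36 | result -38
verdict: not equivalent; witness: base=1, step=0


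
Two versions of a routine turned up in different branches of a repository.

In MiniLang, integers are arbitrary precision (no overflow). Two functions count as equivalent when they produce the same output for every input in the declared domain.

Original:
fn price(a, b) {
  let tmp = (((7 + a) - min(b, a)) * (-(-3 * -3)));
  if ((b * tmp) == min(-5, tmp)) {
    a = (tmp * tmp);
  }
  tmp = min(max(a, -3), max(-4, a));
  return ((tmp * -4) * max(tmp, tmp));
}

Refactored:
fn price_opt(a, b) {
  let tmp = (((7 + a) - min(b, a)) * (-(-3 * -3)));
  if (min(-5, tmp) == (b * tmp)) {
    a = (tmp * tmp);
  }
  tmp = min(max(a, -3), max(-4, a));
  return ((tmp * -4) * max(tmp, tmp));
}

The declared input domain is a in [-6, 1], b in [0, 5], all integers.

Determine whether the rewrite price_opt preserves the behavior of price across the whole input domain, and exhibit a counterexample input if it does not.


The two are interchangeable: same computation, different form, and every declared input agrees.
One worked example (a=1, b=2) — price: tmp=-63, then ((b * tmp) == min(-5, tmp)) is false, then tmp=1, then returns -4; price_opt: tmp=-63, then (min(-5, tmp) == (b * tmp)) is false, then tmp=1, then returns -4; agreement on -4.
Sweeping the whole domain (48 inputs) finds no disagreement.
verdict: equivalent


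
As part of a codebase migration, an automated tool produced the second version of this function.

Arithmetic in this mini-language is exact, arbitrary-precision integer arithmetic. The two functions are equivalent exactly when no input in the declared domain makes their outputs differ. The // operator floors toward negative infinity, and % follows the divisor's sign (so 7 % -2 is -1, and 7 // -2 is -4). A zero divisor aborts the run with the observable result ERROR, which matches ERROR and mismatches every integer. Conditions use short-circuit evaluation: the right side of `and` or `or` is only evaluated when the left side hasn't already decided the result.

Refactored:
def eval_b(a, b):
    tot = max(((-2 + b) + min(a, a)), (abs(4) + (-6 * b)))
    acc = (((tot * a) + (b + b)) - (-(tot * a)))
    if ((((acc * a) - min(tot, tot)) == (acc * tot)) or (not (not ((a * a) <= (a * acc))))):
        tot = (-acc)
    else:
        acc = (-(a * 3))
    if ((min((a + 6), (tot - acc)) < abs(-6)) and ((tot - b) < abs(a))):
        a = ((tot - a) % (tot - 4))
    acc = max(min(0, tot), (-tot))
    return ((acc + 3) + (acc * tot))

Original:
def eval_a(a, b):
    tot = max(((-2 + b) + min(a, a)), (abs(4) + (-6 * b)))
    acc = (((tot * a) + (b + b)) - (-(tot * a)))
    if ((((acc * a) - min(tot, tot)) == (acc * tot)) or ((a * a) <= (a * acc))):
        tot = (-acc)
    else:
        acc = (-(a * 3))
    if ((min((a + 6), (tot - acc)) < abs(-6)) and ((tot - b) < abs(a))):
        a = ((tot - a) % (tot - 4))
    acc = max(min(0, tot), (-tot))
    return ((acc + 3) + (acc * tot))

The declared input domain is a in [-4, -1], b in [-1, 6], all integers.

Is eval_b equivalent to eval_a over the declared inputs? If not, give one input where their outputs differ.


Behavior is preserved: although boolean connective usage differs, the outputs never diverge.
One worked example (a=-2, b=6) — eval_a: tot becomes 2; next acc becomes 4; next ((((acc * a) - min(tot, tot)) == (acc * tot)) or ((a * a) <= (a * acc))) evaluates to false; next acc becomes 6; next ((min((a + 6), (tot - acc)) < abs(-6)) and ((tot - b) < abs(a))) evaluates to true; next a becomes 0; next acc becomes 0; next final value 3; eval_b: tot becomes 2; next acc becomes 4; next ((((acc * a) - min(tot, tot)) == (acc * tot)) or (not (not ((a * a) <= (a * acc))))) evaluates to false; next acc becomes 6; next ((min((a + 6), (tot - acc)) < abs(-6)) and ((tot - b) < abs(a))) evaluates to true; next a becomes 0; next acc becomes 0; next final value 3; agreement on 3.
An exhaustive pass over the 32 declared inputs shows identical outputs.
verdict: equivalent


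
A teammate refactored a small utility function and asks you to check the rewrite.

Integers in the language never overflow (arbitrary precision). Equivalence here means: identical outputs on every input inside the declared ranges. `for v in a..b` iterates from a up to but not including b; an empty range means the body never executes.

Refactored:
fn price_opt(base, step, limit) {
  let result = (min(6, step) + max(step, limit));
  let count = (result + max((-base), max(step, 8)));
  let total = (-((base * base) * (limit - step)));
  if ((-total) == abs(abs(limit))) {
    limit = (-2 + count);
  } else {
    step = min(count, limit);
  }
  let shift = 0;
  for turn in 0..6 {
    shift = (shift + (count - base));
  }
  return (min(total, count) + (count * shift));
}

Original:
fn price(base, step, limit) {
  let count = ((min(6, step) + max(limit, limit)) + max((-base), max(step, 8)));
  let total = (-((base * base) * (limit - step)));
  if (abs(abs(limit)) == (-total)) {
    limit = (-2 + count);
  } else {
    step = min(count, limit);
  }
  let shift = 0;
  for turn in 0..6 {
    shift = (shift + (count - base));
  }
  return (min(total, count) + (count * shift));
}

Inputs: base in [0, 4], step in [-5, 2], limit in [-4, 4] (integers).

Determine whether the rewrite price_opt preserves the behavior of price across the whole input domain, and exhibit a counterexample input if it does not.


Try base=0, step=-3, limit=-4.
price: count = 1; total = 0; (abs(abs(limit)) == (-total)) -> false; step = -4; shift = 0; [turn=0]; shift = 1; [turn=1]; shift = 2; [turn=2]; shift = 3; [turn=3]; shift = 4; [turn=4]; shift = 5; [turn=5]; shift = 6; return 6
price_opt: result = -6; count = 2; total = 0; ((-total) == abs(abs(limit))) -> false; step = -4; shift = 0; [turn=0]; shift = 2; [turn=1]; shift = 4; [turn=2]; shift = 6; [turn=3]; shift = 8; [turn=4]; shift = 10; [turn=5]; shift = 12; return 24
6 against 24: the behavior changed.
verdict: not equivalent; witness: base=0, step=-3, limit=-4


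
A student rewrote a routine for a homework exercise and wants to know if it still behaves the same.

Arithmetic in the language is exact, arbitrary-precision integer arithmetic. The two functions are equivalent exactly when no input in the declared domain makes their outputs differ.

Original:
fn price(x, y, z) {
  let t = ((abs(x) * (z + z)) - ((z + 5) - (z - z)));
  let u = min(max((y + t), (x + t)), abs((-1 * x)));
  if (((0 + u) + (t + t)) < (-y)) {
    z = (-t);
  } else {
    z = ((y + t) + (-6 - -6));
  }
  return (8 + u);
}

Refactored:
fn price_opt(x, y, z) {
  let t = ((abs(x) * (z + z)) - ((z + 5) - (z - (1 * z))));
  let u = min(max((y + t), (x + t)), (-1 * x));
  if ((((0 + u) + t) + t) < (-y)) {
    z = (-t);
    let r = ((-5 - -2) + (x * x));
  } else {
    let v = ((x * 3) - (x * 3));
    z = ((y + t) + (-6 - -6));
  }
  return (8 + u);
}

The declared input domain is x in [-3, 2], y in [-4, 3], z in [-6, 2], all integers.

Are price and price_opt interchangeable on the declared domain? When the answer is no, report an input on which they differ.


Run the pair on x=1, y=3, z=2.
price: t = -3; u = 0; (((0 + u) + (t + t)) < (-y)) -> true; z = 3; return 8
price_opt: t = -3; u = -1; ((((0 + u) + t) + t) < (-y)) -> true; z = 3; r = -2; return 7
8 vs 7 — the two versions disagree here.
verdict: not equivalent; witness: x=1, y=3, z=2


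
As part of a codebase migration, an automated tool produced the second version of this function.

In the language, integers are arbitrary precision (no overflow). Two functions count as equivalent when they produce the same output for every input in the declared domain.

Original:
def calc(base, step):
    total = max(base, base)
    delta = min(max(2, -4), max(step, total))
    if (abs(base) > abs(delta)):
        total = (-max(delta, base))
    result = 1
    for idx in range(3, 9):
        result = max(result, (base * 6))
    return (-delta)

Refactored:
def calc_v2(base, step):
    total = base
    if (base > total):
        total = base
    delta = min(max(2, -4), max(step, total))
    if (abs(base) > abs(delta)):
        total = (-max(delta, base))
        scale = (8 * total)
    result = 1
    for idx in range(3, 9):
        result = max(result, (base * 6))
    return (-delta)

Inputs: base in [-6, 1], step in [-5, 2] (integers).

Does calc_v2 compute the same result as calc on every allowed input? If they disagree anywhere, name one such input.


Reading the diff, among the changes: constant usage differs; comparison usage differs; statement counts differ; arithmetic usage differs; branching structure differs; min/max/abs usage differs; local variable names differ.
As a probe, take base=-6, step=-1: calc runs total = -6; delta = -1; (abs(base) > abs(delta)) -> true; total = 1; result = 1; [idx=3]; result = 1; [idx=4]; result = 1; [idx=5]; result = 1; [idx=6]; result = 1; [idx=7]; result = 1; [idx=8]; result = 1; return 1; calc_v2 runs total = -6; (base > total) -> false; delta = -1; (abs(base) > abs(delta)) -> true; total = 1; scale = 8; result = 1; [idx=3]; result = 1; [idx=4]; result = 1; [idx=5]; result = 1; [idx=6]; result = 1; [idx=7]; result = 1; [idx=8]; result = 1; return 1; both end at 1.
Every one of the 64 inputs gives matching results.
verdict: equivalent


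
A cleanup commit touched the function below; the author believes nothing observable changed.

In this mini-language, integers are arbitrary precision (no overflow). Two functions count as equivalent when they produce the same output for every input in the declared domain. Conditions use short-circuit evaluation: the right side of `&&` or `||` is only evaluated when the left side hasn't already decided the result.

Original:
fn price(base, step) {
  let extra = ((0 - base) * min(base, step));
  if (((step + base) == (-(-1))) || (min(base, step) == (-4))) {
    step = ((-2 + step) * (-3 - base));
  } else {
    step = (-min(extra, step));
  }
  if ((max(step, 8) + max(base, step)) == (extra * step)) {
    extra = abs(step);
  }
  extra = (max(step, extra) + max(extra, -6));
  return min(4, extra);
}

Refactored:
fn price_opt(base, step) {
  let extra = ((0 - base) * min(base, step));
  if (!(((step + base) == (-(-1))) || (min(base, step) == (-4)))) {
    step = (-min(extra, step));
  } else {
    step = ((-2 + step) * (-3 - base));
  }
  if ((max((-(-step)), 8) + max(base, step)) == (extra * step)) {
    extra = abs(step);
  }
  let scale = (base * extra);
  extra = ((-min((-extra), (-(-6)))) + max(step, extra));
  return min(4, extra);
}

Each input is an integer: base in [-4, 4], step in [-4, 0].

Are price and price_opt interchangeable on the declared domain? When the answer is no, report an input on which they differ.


The two versions differ — the changes include local variable names differ, and boolean connective usage differs, and arithmetic usage differs, and min/max/abs usage differs, and statement counts differ.
One worked example (base=-2, step=-3) — price: extra becomes -6; next (((step + base) == (-(-1))) || (min(base, step) == (-4))) evaluates to false; next step becomes 6; next ((max(step, 8) + max(base, step)) == (extra * step)) evaluates to false; next extra becomes 0; next final value 0; price_opt: extra becomes -6; next (!(((step + base) == (-(-1))) || (min(base, step) == (-4)))) evaluates to true; next step becomes 6; next ((max((-(-step)), 8) + max(base, step)) == (extra * step)) evaluates to false; next scale becomes 12; next extra becomes 0; next final value 0; agreement on 0.
Across all 45 domain points the two functions coincide.
verdict: equivalent


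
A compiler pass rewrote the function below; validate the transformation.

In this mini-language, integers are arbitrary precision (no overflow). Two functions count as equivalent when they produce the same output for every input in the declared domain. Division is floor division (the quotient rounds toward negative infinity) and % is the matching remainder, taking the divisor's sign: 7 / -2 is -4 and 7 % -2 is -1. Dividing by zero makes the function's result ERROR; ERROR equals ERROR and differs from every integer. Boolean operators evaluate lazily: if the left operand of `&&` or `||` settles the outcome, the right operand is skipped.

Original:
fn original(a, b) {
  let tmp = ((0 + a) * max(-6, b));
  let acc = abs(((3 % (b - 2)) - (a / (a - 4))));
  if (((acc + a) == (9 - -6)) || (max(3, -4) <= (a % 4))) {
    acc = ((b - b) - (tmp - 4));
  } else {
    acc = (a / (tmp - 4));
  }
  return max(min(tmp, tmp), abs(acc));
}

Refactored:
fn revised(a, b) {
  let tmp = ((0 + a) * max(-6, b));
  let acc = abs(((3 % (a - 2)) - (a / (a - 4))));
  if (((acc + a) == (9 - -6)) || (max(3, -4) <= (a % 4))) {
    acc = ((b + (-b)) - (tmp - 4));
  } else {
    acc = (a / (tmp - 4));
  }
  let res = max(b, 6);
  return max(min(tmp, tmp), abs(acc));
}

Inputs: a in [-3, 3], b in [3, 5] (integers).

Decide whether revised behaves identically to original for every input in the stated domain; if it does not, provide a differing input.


Take a=2, b=3.
original: tmp=6, then acc=1, then (((acc + a) == (9 - -6)) || (max(3, -4) <= (a % 4))) is false, then acc=1, then returns 6
revised: tmp=6, then a zero divisor aborts: ERROR
6 and ERROR differ, so these are not the same function on this domain.
verdict: not equivalent; witness: a=2, b=3


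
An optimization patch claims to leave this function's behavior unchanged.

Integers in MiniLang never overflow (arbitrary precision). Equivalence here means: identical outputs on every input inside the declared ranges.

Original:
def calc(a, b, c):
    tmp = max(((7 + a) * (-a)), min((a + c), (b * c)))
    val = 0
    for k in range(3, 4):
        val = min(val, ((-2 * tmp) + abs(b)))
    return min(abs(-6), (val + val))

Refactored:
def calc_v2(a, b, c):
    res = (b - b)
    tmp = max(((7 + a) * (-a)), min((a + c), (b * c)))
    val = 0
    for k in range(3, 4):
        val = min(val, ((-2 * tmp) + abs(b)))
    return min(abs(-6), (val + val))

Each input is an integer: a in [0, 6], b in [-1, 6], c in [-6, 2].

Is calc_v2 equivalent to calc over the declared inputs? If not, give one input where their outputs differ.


Differences: statement counts differ; also arithmetic usage differs; also local variable names differ — yet all 504 inputs agree.
verdict: equivalent


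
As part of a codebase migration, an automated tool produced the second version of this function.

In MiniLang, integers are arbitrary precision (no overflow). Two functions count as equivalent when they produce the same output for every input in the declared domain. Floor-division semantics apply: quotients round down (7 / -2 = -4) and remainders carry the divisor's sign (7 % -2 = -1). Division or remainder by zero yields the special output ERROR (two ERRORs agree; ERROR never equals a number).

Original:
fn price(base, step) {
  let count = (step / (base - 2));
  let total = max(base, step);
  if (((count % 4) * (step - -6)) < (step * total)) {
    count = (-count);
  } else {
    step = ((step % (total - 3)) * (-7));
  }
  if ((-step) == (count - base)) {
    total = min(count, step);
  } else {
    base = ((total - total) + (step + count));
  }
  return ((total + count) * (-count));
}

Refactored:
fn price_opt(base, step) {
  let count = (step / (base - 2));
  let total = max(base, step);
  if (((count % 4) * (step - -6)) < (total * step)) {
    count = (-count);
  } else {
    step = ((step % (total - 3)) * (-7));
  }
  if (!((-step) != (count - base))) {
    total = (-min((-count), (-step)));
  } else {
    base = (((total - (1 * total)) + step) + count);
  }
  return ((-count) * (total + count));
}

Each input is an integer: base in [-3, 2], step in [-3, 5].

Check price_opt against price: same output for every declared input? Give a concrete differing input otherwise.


At base=-1, step=2: price gives -2, price_opt gives -1.
verdict: not equivalent; witness: base=-1, step=2


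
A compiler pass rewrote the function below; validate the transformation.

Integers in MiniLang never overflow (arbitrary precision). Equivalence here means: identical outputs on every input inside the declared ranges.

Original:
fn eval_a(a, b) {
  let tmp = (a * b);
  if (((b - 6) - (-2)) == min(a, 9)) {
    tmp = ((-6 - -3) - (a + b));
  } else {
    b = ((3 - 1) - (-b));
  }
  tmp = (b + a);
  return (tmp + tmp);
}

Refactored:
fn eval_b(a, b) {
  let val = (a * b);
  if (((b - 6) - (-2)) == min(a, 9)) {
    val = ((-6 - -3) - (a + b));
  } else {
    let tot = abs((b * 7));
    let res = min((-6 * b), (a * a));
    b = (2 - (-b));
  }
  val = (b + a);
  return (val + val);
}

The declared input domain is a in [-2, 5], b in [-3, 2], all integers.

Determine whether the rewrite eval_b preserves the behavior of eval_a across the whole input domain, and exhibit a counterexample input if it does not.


The two versions differ — the changes include local variable names differ, arithmetic usage differs, statement counts differ, constant usage differs, min/max/abs usage differs.
Spot check at a=4, b=1 — eval_a: tmp becomes 4; next (((b - 6) - (-2)) == min(a, 9)) evaluates to false; next b becomes 3; next tmp becomes 7; next final value 14. eval_b: val becomes 4; next (((b - 6) - (-2)) == min(a, 9)) evaluates to false; next tot becomes 7; next res becomes -6; next b becomes 3; next val becomes 7; next final value 14. Both give 14.
Checked all 48 inputs in the declared domain: the outputs agree on every one.
verdict: equivalent


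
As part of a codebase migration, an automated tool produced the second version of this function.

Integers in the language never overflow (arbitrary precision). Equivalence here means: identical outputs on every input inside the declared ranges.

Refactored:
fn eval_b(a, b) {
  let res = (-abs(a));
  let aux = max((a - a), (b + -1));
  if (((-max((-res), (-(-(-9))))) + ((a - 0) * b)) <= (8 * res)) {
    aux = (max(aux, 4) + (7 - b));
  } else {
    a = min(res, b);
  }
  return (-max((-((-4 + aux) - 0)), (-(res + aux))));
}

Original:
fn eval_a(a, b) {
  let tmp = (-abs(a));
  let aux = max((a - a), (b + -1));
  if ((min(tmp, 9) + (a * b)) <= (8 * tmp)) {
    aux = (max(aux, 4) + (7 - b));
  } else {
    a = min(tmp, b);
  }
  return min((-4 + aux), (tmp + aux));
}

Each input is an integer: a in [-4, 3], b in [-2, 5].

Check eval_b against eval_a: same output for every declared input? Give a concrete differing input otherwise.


Side by side, the visible changes include: constant usage differs; also arithmetic usage differs; also local variable names differ; also min/max/abs usage differs.
One worked example (a=2, b=0) — eval_a: tmp := -2 | aux := 0 | ((min(tmp, 9) + (a * b)) <= (8 * tmp)): false | a := -2 | result -4; eval_b: res := -2 | aux := 0 | (((-max((-res), (-(-(-9))))) + ((a - 0) * b)) <= (8 * res)): false | a := -2 | result -4; agreement on -4.
Checked all 64 inputs in the declared domain: the outputs agree on every one.
verdict: equivalent


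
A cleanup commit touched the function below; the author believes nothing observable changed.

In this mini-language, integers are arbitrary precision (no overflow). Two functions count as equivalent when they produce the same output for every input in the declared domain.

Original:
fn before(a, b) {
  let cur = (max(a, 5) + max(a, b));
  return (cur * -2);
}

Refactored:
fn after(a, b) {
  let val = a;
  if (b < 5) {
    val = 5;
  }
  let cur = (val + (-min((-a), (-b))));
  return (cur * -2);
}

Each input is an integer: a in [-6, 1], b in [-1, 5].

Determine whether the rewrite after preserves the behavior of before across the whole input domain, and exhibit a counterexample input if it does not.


There is a counterexample at a=-6, b=5: -20 on one side, 2 on the other.
before: cur := 10 | result -20
after: val := -6 | (b < 5): false | cur := -1 | result 2
verdict: not equivalent; witness: a=-6, b=5


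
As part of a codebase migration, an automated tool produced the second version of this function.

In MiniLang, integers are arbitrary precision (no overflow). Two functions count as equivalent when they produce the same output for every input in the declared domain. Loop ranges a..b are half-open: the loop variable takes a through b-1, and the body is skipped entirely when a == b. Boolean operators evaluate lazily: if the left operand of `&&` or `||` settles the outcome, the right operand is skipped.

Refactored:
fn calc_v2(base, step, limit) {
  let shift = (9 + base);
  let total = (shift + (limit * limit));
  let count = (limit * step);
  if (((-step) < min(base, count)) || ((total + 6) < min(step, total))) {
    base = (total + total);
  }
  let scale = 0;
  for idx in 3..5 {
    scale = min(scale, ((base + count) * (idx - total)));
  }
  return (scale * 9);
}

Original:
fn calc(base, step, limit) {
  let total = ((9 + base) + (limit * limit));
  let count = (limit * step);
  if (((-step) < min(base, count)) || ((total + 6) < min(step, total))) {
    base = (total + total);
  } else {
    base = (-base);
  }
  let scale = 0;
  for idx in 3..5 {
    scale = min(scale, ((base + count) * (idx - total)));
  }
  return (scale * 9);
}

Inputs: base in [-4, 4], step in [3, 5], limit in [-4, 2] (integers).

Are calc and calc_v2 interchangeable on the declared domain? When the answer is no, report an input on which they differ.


Not equivalent: base=-4, step=3, limit=-1 separates them (-27 vs 0).
calc: total := 6 | count := -3 | (((-step) < min(base, count)) || ((total + 6) < min(step, total))): false | base := 4 | scale := 0 | iter idx=3: | scale := -3 | iter idx=4: | scale := -3 | result -27
calc_v2: shift := 5 | total := 6 | count := -3 | (((-step) < min(base, count)) || ((total + 6) < min(step, total))): false | scale := 0 | iter idx=3: | scale := 0 | iter idx=4: | scale := 0 | result 0
verdict: not equivalent; witness: base=-4, step=3, limit=-1


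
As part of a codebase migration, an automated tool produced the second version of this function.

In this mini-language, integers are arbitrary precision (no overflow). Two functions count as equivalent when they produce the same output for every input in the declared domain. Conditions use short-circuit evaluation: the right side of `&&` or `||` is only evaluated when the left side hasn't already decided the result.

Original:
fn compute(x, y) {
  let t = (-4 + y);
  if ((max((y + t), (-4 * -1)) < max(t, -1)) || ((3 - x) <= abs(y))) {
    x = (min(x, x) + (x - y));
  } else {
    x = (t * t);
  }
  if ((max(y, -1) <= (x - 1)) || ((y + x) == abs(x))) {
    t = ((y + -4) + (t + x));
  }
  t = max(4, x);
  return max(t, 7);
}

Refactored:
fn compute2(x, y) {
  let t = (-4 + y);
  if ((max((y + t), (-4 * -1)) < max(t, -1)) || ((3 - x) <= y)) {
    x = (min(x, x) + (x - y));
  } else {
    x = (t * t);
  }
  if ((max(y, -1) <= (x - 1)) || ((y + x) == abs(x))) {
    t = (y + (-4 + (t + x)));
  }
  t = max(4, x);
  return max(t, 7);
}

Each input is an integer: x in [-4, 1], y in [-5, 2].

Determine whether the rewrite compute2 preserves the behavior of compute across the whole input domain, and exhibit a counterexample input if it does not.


There is a counterexample at x=-2, y=-5: 7 on one side, 81 on the other.
compute: t becomes -9; next ((max((y + t), (-4 * -1)) < max(t, -1)) || ((3 - x) <= abs(y))) evaluates to true; next x becomes 1; next ((max(y, -1) <= (x - 1)) || ((y + x) == abs(x))) evaluates to true; next t becomes -17; next t becomes 4; next final value 7
compute2: t becomes -9; next ((max((y + t), (-4 * -1)) < max(t, -1)) || ((3 - x) <= y)) evaluates to false; next x becomes 81; next ((max(y, -1) <= (x - 1)) || ((y + x) == abs(x))) evaluates to true; next t becomes 63; next t becomes 81; next final value 81
verdict: not equivalent; witness: x=-2, y=-5


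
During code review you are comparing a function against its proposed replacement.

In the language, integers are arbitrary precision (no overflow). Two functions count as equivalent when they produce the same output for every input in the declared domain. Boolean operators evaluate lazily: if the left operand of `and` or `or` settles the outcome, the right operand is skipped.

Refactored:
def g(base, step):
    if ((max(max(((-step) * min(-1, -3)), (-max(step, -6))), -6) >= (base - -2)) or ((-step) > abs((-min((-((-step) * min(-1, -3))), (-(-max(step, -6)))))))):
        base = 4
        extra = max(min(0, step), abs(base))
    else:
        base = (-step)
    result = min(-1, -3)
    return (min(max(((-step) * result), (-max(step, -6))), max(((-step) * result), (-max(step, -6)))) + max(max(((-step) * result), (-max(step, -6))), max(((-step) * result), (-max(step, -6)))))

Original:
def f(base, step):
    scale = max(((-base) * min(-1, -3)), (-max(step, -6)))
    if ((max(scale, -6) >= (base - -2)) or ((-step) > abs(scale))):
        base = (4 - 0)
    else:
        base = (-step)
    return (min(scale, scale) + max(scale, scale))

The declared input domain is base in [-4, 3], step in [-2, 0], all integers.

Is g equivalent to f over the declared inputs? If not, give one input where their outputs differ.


Take base=1, step=-2.
f: scale := 3 | ((max(scale, -6) >= (base - -2)) or ((-step) > abs(scale))): true | base := 4 | result 6
g: ((max(max(((-step) * min(-1, -3)), (-max(step, -6))), -6) >= (base - -2)) or ((-step) > abs((-min((-((-step) * min(-1, -3))), (-(-max(step, -6)))))))): false | base := 2 | result := -3 | result 4
6 != 4, so the rewrite changes behavior.
verdict: not equivalent; witness: base=1, step=-2
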